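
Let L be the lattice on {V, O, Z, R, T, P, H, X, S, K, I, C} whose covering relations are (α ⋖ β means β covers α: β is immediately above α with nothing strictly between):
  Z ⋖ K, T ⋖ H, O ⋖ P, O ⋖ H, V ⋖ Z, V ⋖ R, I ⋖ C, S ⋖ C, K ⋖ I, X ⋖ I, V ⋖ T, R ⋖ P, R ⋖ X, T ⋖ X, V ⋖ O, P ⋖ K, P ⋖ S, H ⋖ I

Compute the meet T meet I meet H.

Common lower bounds of {T, I, H}: T, V.
The greatest among these is T.

T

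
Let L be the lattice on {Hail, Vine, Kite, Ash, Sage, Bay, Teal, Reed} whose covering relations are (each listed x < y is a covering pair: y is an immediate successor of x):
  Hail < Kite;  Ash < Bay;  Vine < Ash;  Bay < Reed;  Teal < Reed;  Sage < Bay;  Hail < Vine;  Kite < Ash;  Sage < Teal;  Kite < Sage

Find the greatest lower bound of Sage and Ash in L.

Kite

Common lower bounds of {Sage, Ash}: Hail, Kite.
The greatest among these is Kite.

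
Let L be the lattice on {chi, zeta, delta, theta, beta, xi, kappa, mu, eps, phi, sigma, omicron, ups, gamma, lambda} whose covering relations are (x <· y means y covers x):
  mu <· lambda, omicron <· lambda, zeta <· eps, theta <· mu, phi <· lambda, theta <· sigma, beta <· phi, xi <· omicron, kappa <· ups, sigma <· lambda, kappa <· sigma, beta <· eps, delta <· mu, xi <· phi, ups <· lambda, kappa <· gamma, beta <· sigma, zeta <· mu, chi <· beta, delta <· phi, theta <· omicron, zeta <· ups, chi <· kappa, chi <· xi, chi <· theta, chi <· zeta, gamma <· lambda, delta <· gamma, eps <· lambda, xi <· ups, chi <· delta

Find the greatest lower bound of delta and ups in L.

Common lower bounds of {delta, ups}: chi.
The greatest among these is chi.

chi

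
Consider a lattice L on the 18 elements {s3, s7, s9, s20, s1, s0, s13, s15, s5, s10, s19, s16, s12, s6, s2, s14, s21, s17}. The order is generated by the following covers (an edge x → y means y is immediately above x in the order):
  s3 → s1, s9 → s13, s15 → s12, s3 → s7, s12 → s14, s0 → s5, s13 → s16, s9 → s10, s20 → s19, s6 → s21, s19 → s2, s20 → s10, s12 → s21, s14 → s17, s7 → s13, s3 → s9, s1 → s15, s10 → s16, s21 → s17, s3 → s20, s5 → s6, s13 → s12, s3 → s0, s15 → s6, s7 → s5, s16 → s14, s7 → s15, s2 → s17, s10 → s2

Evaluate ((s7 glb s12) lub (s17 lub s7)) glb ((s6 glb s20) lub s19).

s19

s7 ∧ s12 = s7
s17 ∨ s7 = s17
s7 ∨ s17 = s17
s6 ∧ s20 = s3
s3 ∨ s19 = s19
s17 ∧ s19 = s19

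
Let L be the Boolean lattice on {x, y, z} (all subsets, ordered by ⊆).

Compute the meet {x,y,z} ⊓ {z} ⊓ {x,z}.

{z}

Under ⊆, meet is intersection: {x,y,z} ∩ {z} ∩ {x,z} = {z}.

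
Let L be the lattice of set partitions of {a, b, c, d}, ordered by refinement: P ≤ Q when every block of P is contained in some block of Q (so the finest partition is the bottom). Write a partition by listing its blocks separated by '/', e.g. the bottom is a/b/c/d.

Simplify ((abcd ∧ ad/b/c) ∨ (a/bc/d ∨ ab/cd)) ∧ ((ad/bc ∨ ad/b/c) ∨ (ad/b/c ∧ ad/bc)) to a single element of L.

ad/bc

abcd ∧ ad/b/c = ad/b/c
a/bc/d ∨ ab/cd = abcd
ad/b/c ∨ abcd = abcd
ad/bc ∨ ad/b/c = ad/bc
ad/b/c ∧ ad/bc = ad/b/c
ad/bc ∨ ad/b/c = ad/bc
abcd ∧ ad/bc = ad/bc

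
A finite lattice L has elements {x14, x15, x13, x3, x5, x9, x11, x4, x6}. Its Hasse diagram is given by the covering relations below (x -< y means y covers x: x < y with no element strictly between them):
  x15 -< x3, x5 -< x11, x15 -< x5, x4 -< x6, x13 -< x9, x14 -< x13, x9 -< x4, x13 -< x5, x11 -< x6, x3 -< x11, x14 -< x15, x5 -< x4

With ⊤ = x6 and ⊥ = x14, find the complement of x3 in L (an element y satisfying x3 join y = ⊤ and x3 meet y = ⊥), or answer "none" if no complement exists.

x9

Need y with x3 ∨ y = x6 and x3 ∧ y = x14.
Checking each element gives: x9.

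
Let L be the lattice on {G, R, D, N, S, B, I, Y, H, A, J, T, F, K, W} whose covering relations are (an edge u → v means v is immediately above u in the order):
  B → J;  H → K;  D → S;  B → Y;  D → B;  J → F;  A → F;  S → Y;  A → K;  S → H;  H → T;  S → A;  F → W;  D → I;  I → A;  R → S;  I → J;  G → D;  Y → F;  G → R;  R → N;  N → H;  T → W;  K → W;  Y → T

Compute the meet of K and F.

Common lower bounds of {K, F}: A, D, G, I, R, S.
The greatest among these is A.

A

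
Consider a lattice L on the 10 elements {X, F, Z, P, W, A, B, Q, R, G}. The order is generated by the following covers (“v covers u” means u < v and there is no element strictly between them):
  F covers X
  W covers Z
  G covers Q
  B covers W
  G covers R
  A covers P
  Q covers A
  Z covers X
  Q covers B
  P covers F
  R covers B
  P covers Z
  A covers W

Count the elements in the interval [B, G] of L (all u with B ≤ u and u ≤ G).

4

The interval [B, G] = {B, G, Q, R}, which has 4 elements.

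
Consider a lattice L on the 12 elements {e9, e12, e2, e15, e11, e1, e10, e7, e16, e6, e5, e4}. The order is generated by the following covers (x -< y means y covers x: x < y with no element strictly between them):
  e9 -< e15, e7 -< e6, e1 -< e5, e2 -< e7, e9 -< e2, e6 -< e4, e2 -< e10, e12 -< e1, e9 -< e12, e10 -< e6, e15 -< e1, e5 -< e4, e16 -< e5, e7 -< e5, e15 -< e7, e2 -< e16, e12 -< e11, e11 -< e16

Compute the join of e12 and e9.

Common upper bounds of {e12, e9}: e1, e11, e12, e16, e4, e5.
The least among these is e12.

e12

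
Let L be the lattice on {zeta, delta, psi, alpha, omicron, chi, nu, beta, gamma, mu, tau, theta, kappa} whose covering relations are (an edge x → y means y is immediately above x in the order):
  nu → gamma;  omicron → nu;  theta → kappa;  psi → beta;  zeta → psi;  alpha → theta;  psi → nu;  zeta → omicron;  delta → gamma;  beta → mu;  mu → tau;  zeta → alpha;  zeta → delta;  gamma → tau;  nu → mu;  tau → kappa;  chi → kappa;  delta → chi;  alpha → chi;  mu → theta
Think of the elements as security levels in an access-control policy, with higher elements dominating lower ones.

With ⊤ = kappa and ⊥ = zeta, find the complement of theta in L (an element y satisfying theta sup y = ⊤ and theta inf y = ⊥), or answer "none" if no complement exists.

Need y with theta ∨ y = kappa and theta ∧ y = zeta.
Checking each element gives: delta.

delta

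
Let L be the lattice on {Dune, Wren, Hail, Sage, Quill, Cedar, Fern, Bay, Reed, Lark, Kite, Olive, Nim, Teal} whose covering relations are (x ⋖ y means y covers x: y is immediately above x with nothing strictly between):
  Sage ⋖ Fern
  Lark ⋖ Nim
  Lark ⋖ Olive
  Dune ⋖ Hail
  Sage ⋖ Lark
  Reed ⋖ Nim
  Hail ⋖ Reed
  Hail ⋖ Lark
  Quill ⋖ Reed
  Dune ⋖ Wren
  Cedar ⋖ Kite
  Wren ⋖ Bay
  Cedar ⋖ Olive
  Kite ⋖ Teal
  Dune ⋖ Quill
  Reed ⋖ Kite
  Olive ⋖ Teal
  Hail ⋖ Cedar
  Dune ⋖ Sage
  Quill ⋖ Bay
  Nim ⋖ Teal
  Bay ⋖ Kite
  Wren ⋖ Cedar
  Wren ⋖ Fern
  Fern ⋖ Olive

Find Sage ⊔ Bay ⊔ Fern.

Teal

Common upper bounds of {Sage, Bay, Fern}: Teal.
The least among these is Teal.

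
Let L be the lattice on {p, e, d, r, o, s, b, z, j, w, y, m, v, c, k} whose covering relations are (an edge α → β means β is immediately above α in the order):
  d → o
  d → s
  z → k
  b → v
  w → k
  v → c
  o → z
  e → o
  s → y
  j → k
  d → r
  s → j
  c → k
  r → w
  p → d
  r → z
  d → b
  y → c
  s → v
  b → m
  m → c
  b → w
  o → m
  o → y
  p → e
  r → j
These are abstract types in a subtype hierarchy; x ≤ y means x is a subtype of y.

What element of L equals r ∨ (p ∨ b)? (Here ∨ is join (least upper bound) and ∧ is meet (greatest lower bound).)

w

p ∨ b = b
r ∨ b = w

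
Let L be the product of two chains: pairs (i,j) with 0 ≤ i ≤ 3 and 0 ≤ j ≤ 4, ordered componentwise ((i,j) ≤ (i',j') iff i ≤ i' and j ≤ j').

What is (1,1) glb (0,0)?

(0,0)

Common lower bounds of {(1,1), (0,0)}: (0,0).
The greatest among these is (0,0).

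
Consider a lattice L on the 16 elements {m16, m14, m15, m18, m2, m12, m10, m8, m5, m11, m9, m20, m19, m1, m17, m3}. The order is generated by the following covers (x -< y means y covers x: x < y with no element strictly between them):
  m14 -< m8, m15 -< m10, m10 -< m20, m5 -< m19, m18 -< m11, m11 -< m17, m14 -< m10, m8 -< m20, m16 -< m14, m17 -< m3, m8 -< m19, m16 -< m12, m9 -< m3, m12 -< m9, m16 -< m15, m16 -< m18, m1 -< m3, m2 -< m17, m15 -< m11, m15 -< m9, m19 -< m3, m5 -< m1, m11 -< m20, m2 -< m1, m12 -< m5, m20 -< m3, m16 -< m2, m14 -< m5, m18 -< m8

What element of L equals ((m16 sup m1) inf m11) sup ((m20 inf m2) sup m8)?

m8

m16 ∨ m1 = m1
m1 ∧ m11 = m16
m20 ∧ m2 = m16
m16 ∨ m8 = m8
m16 ∨ m8 = m8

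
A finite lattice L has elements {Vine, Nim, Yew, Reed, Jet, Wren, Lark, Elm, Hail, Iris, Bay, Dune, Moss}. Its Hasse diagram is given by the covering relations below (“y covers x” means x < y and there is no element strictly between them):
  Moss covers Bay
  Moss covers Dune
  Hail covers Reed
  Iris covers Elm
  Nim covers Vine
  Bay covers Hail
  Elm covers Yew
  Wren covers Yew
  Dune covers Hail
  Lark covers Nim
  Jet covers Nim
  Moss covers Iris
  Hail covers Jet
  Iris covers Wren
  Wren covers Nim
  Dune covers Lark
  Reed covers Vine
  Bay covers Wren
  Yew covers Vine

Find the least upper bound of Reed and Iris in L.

Common upper bounds of {Reed, Iris}: Moss.
The least among these is Moss.

Moss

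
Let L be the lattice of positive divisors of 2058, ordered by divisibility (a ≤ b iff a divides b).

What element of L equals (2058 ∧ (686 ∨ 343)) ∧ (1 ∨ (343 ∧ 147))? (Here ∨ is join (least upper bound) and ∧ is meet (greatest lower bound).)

49

686 ∨ 343 = 686
2058 ∧ 686 = 686
343 ∧ 147 = 49
1 ∨ 49 = 49
686 ∧ 49 = 49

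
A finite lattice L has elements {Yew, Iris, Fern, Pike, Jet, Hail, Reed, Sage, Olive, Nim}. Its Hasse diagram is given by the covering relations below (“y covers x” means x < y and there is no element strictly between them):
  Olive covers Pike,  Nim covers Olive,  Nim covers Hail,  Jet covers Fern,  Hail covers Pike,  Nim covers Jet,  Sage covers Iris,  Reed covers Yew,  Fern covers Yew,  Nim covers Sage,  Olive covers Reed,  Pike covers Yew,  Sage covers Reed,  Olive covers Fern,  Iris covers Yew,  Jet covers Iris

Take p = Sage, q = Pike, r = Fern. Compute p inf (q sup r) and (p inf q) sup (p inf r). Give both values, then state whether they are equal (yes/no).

q sup r = Olive, so p inf (q sup r) = Sage inf Olive = Reed.
p inf q = Yew and p inf r = Yew, so (p inf q) sup (p inf r) = Yew sup Yew = Yew.
Equal: no.

Reed; Yew; no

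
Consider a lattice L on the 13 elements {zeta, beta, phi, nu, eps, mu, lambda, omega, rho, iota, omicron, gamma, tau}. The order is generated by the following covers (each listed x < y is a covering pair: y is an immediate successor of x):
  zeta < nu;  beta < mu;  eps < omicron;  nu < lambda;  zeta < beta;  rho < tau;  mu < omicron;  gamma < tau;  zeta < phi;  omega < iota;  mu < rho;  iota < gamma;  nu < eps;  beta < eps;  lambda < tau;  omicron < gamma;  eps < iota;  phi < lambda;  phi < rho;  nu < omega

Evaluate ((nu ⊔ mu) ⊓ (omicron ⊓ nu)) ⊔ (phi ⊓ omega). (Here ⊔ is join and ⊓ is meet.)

nu ∨ mu = omicron
omicron ∧ nu = nu
omicron ∧ nu = nu
phi ∧ omega = zeta
nu ∨ zeta = nu

nu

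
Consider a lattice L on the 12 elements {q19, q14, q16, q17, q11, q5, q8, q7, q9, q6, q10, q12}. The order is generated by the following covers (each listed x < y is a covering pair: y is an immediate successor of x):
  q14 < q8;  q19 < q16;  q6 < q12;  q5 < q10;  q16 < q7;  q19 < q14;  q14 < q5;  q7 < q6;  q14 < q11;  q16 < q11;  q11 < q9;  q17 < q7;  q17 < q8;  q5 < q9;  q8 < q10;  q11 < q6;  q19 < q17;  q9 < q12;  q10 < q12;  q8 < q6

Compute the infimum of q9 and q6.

q11

Common lower bounds of {q9, q6}: q11, q14, q16, q19.
The greatest among these is q11.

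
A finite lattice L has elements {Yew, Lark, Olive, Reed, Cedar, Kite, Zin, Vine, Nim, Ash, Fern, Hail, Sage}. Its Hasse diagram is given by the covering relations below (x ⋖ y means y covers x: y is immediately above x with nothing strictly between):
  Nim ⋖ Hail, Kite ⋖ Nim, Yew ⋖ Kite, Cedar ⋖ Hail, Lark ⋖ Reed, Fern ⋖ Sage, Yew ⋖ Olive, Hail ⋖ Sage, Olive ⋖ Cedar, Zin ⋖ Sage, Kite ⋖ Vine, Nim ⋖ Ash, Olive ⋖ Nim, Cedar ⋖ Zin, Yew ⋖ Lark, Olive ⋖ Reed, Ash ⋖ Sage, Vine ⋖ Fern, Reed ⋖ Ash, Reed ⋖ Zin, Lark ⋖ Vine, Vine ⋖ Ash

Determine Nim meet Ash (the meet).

Nim

Common lower bounds of {Nim, Ash}: Kite, Nim, Olive, Yew.
The greatest among these is Nim.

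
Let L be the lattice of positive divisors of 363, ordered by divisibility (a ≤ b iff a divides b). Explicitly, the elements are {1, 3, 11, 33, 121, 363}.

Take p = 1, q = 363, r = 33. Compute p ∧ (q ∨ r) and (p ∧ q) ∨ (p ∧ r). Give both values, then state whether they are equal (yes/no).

q ∨ r = 363, so p ∧ (q ∨ r) = 1 ∧ 363 = 1.
p ∧ q = 1 and p ∧ r = 1, so (p ∧ q) ∨ (p ∧ r) = 1 ∨ 1 = 1.
Equal: yes.

1; 1; yes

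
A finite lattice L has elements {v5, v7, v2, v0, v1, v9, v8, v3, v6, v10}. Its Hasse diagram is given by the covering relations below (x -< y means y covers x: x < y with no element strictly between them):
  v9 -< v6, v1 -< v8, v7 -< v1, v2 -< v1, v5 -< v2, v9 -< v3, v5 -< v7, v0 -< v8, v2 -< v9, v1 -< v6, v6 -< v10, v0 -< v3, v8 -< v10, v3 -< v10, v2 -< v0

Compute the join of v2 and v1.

Common upper bounds of {v2, v1}: v1, v10, v6, v8.
The least among these is v1.

v1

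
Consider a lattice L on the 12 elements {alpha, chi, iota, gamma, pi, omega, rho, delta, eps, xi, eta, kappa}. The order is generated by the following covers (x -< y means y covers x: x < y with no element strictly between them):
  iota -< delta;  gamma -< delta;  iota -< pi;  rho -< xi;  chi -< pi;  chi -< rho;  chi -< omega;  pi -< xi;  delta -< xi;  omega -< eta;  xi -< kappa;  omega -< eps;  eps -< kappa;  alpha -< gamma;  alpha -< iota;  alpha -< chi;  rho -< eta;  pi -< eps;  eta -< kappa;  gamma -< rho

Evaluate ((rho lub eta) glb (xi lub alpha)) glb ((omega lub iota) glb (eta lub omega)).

rho ∨ eta = eta
xi ∨ alpha = xi
eta ∧ xi = rho
omega ∨ iota = eps
eta ∨ omega = eta
eps ∧ eta = omega
rho ∧ omega = chi

chi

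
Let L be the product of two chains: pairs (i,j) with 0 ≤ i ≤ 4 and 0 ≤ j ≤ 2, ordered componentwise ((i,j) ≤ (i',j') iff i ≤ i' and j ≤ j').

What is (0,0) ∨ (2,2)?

(2,2)

In a product of chains, the join is componentwise max, giving (2,2).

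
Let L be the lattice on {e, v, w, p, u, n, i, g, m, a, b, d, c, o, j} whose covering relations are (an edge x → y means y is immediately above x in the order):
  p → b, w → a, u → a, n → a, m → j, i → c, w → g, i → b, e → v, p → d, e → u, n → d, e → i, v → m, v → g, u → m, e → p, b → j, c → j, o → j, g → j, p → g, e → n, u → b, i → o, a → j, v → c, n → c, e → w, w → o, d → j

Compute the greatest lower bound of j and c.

c

Common lower bounds of {j, c}: c, e, i, n, v.
The greatest among these is c.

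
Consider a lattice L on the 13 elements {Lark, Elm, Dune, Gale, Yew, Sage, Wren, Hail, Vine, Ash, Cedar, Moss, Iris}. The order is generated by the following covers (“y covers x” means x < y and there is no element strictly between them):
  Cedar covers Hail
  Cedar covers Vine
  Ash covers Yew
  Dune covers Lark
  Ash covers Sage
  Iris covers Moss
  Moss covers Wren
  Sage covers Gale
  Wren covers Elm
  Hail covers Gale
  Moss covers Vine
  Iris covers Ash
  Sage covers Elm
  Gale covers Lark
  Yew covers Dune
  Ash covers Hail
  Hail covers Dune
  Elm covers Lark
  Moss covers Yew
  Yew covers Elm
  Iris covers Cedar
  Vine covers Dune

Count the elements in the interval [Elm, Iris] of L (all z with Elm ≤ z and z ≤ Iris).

The interval [Elm, Iris] = {Ash, Elm, Iris, Moss, Sage, Wren, Yew}, which has 7 elements.

7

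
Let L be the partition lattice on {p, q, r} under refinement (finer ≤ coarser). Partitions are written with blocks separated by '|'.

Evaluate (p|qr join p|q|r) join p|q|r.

p|qr

p|qr ∨ p|q|r = p|qr
p|qr ∨ p|q|r = p|qr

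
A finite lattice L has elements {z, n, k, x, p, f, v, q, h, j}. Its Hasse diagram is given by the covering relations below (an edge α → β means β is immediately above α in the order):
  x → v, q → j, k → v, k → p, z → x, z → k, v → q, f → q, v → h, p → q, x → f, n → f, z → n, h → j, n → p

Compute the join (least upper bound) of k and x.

v

Common upper bounds of {k, x}: h, j, q, v.
The least among these is v.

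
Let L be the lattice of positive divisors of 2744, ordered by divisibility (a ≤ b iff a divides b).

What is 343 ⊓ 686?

Common lower bounds of {343, 686}: 1, 343, 49, 7.
The greatest among these is 343.

343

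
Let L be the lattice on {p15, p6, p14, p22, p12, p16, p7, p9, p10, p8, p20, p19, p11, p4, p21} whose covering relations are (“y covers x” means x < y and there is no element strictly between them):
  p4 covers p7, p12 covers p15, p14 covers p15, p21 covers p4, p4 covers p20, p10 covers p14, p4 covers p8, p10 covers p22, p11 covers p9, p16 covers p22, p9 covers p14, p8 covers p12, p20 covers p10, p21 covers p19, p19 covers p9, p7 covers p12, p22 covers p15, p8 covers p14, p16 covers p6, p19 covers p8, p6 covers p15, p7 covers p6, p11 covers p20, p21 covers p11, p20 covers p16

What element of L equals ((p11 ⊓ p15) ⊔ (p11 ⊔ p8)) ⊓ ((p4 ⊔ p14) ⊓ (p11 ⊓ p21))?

p11 ∧ p15 = p15
p11 ∨ p8 = p21
p15 ∨ p21 = p21
p4 ∨ p14 = p4
p11 ∧ p21 = p11
p4 ∧ p11 = p20
p21 ∧ p20 = p20

p20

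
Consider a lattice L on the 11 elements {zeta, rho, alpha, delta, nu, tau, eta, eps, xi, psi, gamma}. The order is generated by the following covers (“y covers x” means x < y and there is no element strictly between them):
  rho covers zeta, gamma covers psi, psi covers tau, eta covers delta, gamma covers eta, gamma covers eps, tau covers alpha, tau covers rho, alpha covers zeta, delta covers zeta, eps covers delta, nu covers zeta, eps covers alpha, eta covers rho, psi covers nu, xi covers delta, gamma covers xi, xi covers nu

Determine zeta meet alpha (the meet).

Common lower bounds of {zeta, alpha}: zeta.
The greatest among these is zeta.

zeta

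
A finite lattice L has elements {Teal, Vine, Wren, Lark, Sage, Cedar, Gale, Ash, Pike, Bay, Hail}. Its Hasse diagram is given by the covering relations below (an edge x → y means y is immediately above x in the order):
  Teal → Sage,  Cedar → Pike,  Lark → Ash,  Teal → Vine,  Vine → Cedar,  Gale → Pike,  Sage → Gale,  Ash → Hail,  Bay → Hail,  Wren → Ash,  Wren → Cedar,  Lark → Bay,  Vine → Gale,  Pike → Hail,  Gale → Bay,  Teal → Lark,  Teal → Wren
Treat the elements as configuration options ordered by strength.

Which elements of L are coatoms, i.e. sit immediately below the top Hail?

The coatoms are exactly the elements covered by Hail: Ash, Bay, Pike.

Ash, Bay, Pike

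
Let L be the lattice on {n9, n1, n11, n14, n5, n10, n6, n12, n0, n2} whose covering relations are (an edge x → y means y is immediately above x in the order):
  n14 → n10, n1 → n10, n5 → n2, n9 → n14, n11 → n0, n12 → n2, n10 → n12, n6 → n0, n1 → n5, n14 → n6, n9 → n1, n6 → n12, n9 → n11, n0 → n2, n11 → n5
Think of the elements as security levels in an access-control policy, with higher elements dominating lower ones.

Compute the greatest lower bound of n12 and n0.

n6

Common lower bounds of {n12, n0}: n14, n6, n9.
The greatest among these is n6.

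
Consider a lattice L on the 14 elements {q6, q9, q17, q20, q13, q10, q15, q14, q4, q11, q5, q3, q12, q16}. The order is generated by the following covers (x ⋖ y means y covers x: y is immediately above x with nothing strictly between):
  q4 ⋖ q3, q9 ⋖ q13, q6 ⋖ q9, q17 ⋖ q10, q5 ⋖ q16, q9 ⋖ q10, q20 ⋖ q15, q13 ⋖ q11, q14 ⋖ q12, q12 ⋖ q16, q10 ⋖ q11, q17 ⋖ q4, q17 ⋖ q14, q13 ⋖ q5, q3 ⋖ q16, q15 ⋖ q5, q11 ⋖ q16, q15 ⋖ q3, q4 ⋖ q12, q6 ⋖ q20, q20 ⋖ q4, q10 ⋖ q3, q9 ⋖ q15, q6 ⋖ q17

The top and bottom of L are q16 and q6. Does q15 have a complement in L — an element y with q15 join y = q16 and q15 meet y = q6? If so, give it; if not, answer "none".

q14

Need y with q15 ∨ y = q16 and q15 ∧ y = q6.
Checking each element gives: q14.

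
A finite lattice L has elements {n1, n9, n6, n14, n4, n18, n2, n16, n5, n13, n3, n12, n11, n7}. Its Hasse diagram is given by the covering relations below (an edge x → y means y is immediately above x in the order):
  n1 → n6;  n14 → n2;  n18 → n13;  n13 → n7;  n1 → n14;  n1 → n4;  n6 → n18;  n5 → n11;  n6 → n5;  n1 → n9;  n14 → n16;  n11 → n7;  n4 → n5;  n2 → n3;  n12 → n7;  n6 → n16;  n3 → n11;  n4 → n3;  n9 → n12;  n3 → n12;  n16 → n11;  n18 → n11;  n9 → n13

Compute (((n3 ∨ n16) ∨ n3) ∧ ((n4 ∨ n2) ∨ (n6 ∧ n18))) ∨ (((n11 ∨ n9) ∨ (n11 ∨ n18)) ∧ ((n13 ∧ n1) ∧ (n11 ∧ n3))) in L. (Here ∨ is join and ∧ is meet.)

n3 ∨ n16 = n11
n11 ∨ n3 = n11
n4 ∨ n2 = n3
n6 ∧ n18 = n6
n3 ∨ n6 = n11
n11 ∧ n11 = n11
n11 ∨ n9 = n7
n11 ∨ n18 = n11
n7 ∨ n11 = n7
n13 ∧ n1 = n1
n11 ∧ n3 = n3
n1 ∧ n3 = n1
n7 ∧ n1 = n1
n11 ∨ n1 = n11

n11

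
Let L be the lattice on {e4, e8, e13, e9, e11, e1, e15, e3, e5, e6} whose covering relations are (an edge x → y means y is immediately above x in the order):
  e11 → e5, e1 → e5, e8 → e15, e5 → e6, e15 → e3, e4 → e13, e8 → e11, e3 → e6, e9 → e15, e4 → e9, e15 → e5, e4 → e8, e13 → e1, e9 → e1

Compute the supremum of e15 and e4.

Common upper bounds of {e15, e4}: e15, e3, e5, e6.
The least among these is e15.

e15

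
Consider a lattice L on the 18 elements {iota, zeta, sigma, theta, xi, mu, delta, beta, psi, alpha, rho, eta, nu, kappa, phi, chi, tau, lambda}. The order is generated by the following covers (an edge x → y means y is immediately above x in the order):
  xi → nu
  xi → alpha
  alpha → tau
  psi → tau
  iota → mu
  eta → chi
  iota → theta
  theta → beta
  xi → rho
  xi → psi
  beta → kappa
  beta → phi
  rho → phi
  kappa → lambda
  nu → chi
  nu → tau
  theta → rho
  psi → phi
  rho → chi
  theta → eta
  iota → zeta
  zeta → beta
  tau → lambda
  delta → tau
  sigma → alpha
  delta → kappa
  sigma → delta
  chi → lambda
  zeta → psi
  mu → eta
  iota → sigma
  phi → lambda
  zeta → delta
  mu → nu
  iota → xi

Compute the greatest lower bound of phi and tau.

psi

Common lower bounds of {phi, tau}: iota, psi, xi, zeta.
The greatest among these is psi.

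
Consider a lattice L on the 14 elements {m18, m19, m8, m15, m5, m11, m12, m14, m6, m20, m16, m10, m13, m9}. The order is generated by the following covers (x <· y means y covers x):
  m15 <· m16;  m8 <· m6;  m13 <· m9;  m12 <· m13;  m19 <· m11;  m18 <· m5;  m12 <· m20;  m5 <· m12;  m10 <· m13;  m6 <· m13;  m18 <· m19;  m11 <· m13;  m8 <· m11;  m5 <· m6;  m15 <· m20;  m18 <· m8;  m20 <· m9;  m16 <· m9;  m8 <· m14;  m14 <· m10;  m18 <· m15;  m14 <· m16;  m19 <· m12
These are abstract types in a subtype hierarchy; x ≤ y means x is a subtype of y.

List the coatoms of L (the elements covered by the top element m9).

The coatoms are exactly the elements covered by m9: m13, m16, m20.

m13, m16, m20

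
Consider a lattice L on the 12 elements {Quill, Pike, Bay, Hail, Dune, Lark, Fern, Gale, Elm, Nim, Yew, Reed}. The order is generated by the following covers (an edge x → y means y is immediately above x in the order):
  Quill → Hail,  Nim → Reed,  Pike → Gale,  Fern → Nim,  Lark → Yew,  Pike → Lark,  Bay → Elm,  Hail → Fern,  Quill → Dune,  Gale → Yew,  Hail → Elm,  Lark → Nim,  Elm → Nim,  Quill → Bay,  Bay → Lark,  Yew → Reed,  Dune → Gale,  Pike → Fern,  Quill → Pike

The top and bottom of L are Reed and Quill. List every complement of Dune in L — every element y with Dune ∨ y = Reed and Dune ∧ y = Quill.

Need y with Dune ∨ y = Reed and Dune ∧ y = Quill.
Checking each element gives: Elm, Fern, Hail, Nim.

Elm, Fern, Hail, Nim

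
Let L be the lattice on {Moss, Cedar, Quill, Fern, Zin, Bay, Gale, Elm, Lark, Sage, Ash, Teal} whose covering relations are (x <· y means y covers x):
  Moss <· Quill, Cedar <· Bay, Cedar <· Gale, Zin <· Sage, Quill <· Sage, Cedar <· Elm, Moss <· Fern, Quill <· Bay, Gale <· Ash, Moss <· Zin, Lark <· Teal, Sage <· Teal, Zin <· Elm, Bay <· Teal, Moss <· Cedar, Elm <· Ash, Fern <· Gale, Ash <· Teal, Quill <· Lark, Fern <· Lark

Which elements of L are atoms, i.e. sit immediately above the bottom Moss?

The atoms are exactly the elements that cover Moss: Cedar, Fern, Quill, Zin.

Cedar, Fern, Quill, Zin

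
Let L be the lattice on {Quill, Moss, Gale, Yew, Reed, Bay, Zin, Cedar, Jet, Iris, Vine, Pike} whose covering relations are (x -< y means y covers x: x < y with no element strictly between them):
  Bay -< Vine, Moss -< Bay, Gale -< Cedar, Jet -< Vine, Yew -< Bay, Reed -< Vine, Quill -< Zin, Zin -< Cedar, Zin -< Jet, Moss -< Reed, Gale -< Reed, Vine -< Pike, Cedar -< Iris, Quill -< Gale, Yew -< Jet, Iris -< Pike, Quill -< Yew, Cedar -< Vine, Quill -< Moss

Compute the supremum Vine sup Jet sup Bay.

Vine

Common upper bounds of {Vine, Jet, Bay}: Pike, Vine.
The least among these is Vine.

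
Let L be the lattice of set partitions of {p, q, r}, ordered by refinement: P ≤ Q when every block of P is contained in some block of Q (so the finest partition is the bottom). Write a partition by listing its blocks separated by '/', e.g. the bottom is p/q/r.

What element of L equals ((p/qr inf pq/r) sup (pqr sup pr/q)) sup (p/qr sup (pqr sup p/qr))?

p/qr ∧ pq/r = p/q/r
pqr ∨ pr/q = pqr
p/q/r ∨ pqr = pqr
pqr ∨ p/qr = pqr
p/qr ∨ pqr = pqr
pqr ∨ pqr = pqr

pqr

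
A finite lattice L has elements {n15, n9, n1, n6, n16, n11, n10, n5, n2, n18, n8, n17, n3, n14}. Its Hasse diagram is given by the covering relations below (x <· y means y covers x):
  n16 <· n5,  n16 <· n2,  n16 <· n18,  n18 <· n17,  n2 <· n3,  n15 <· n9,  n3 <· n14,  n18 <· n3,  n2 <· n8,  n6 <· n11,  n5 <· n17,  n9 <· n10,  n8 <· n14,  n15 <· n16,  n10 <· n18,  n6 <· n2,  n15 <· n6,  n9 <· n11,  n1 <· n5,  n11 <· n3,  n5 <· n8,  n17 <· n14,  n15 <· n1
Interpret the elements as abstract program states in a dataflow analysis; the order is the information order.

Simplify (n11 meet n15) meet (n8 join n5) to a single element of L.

n11 ∧ n15 = n15
n8 ∨ n5 = n8
n15 ∧ n8 = n15

n15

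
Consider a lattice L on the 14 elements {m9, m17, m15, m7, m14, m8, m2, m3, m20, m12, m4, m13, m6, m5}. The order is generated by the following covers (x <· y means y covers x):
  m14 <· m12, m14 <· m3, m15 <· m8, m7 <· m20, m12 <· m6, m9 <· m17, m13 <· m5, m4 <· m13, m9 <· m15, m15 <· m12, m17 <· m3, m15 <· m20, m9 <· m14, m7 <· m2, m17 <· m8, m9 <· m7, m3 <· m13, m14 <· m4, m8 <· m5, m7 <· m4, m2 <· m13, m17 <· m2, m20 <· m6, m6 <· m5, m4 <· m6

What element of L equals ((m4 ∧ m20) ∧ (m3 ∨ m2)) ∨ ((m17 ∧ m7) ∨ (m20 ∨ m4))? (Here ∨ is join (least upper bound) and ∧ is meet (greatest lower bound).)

m4 ∧ m20 = m7
m3 ∨ m2 = m13
m7 ∧ m13 = m7
m17 ∧ m7 = m9
m20 ∨ m4 = m6
m9 ∨ m6 = m6
m7 ∨ m6 = m6

m6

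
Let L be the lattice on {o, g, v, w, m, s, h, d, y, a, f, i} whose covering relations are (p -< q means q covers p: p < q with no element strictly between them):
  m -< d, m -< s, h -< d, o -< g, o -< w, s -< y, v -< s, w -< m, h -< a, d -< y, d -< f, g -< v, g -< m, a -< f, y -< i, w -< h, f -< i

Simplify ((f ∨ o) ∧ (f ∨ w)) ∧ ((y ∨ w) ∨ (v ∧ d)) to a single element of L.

f ∨ o = f
f ∨ w = f
f ∧ f = f
y ∨ w = y
v ∧ d = g
y ∨ g = y
f ∧ y = d

d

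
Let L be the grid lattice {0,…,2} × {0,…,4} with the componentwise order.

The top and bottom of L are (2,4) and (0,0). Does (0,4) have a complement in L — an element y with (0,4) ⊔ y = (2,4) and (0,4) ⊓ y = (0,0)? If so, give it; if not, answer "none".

(2,0)

Need y with (0,4) ∨ y = (2,4) and (0,4) ∧ y = (0,0).
Checking each element gives: (2,0).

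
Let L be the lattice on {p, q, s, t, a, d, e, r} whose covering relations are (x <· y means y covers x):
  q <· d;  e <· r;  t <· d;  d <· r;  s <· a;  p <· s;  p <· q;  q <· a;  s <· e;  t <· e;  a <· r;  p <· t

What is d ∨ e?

Common upper bounds of {d, e}: r.
The least among these is r.

r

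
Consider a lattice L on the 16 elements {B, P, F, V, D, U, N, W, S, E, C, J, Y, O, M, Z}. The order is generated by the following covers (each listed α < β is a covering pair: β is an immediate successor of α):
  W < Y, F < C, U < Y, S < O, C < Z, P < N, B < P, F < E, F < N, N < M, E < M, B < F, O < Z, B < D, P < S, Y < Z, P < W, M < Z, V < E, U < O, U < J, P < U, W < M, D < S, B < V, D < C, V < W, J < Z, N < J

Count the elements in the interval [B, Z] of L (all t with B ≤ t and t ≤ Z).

16

The interval [B, Z] = {B, C, D, E, F, J, M, N, O, P, S, U, V, W, Y, Z}, which has 16 elements.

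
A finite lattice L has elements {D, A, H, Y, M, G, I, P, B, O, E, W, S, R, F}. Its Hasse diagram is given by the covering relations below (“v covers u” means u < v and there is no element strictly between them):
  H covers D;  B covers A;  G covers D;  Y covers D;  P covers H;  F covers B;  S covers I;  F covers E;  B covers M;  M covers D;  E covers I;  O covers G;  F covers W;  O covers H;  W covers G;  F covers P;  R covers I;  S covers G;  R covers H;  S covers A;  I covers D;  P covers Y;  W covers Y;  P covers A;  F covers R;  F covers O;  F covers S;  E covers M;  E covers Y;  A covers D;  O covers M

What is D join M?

M

Common upper bounds of {D, M}: B, E, F, M, O.
The least among these is M.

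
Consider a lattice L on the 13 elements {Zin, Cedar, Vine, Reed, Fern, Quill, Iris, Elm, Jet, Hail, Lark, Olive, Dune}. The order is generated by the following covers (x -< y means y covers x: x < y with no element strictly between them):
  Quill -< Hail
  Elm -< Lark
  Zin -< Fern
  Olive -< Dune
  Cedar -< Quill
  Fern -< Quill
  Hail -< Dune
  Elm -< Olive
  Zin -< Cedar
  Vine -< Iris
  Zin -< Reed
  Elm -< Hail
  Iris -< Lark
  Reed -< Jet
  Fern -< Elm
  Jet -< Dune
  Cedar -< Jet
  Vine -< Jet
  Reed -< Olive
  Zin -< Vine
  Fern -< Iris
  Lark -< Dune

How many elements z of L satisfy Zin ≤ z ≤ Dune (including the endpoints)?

The interval [Zin, Dune] = {Cedar, Dune, Elm, Fern, Hail, Iris, Jet, Lark, Olive, Quill, Reed, Vine, Zin}, which has 13 elements.

13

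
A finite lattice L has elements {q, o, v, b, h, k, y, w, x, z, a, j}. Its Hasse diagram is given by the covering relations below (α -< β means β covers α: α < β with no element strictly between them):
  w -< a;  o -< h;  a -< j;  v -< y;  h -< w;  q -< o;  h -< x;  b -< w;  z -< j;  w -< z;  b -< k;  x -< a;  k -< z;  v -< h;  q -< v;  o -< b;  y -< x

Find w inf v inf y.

Common lower bounds of {w, v, y}: q, v.
The greatest among these is v.

v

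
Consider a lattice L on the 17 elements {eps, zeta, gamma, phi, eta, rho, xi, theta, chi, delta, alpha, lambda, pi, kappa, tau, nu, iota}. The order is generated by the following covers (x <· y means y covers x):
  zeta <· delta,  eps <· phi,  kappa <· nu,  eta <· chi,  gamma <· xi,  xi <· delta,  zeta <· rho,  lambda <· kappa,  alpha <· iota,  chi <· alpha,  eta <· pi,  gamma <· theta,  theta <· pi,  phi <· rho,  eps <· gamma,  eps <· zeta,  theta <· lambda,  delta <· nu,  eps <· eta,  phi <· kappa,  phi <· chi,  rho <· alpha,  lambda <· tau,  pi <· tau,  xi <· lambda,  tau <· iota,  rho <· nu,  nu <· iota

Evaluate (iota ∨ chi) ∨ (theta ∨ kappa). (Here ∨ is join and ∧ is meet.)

iota ∨ chi = iota
theta ∨ kappa = kappa
iota ∨ kappa = iota

iota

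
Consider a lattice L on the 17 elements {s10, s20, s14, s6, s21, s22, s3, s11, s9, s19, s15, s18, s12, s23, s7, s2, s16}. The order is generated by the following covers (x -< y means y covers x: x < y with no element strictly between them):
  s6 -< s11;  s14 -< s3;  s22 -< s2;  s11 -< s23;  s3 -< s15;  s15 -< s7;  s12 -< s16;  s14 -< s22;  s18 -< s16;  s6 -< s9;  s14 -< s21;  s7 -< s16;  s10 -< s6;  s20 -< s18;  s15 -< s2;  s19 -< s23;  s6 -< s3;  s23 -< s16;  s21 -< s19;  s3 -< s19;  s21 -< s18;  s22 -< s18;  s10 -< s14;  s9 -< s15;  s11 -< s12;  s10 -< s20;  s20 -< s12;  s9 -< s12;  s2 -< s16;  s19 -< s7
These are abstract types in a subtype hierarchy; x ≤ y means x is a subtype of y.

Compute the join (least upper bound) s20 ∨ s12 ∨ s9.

Common upper bounds of {s20, s12, s9}: s12, s16.
The least among these is s12.

s12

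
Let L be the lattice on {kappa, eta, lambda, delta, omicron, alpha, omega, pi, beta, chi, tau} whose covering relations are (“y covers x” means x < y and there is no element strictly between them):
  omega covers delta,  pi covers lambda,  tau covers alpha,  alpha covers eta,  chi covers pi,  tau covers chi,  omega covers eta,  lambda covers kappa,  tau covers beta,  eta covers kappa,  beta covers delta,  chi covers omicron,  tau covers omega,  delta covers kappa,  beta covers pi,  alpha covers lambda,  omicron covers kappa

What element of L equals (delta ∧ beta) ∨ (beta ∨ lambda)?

beta

delta ∧ beta = delta
beta ∨ lambda = beta
delta ∨ beta = beta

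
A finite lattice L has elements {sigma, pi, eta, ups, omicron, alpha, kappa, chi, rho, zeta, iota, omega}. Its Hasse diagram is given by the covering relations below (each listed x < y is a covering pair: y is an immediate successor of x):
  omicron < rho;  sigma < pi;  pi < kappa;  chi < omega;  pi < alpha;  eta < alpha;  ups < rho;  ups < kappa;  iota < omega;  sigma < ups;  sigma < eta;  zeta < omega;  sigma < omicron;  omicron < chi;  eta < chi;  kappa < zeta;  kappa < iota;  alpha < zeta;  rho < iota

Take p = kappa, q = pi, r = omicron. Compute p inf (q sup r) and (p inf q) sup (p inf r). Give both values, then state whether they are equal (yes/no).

q sup r = iota, so p inf (q sup r) = kappa inf iota = kappa.
p inf q = pi and p inf r = sigma, so (p inf q) sup (p inf r) = pi sup sigma = pi.
Equal: no.

kappa; pi; no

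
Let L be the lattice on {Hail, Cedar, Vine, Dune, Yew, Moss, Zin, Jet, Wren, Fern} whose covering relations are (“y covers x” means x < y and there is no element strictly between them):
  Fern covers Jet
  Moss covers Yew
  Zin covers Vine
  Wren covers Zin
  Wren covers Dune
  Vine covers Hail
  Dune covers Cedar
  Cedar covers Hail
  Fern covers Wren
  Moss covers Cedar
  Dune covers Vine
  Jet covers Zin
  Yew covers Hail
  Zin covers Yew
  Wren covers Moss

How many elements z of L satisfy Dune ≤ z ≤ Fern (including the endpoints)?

The interval [Dune, Fern] = {Dune, Fern, Wren}, which has 3 elements.

3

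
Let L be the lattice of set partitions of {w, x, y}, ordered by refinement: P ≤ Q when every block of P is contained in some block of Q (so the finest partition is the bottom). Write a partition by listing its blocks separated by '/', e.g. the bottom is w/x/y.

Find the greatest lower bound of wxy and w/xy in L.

w/xy

The meet (common refinement) of wxy and w/xy intersects blocks pairwise, giving w/xy.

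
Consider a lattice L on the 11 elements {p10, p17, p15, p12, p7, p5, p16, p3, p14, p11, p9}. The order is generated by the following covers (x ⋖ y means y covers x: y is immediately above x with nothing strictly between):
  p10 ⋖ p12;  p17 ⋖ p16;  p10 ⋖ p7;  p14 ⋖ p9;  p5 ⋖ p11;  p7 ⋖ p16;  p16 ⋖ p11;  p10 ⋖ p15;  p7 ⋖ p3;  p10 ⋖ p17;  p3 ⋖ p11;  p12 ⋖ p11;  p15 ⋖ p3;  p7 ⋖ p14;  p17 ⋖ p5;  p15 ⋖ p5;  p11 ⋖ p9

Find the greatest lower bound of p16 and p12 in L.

Common lower bounds of {p16, p12}: p10.
The greatest among these is p10.

p10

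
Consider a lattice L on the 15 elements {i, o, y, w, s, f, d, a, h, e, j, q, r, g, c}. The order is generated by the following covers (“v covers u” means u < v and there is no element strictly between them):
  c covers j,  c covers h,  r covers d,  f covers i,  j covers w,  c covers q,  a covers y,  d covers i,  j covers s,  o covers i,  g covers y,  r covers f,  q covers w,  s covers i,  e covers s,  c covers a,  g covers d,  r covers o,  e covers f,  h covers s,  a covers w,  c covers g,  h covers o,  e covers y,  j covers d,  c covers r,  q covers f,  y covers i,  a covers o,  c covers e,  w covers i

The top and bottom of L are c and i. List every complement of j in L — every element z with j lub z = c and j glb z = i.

Need z with j ∨ z = c and j ∧ z = i.
Checking each element gives: f, o, y.

f, o, y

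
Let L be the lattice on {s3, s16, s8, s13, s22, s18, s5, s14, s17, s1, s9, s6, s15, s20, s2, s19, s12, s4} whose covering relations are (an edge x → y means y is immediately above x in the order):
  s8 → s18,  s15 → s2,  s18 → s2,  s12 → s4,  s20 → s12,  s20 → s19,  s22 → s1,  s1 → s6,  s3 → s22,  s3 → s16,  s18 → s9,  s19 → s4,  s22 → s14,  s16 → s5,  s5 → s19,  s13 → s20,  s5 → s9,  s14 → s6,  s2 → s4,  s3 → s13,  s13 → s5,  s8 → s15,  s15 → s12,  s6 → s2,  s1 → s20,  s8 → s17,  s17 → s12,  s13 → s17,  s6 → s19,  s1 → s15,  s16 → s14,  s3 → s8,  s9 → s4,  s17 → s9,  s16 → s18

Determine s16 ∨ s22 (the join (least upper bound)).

s14

Common upper bounds of {s16, s22}: s14, s19, s2, s4, s6.
The least among these is s14.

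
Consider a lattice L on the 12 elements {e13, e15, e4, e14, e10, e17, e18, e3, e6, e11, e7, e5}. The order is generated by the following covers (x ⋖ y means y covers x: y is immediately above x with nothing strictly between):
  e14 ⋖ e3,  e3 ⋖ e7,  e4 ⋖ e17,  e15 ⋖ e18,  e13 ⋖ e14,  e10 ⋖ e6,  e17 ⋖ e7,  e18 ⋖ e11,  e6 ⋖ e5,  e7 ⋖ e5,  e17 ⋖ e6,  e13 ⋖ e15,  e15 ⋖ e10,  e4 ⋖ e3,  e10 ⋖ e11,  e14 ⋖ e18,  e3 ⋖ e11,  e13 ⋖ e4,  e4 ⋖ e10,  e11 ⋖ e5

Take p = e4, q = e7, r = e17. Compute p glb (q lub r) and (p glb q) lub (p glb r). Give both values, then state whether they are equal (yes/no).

q lub r = e7, so p glb (q lub r) = e4 glb e7 = e4.
p glb q = e4 and p glb r = e4, so (p glb q) lub (p glb r) = e4 lub e4 = e4.
Equal: yes.

e4; e4; yes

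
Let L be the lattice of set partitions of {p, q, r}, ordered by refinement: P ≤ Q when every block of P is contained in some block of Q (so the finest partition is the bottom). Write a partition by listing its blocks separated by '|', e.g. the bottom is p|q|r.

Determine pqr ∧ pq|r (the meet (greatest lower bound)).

pq|r

The meet (common refinement) of pqr and pq|r intersects blocks pairwise, giving pq|r.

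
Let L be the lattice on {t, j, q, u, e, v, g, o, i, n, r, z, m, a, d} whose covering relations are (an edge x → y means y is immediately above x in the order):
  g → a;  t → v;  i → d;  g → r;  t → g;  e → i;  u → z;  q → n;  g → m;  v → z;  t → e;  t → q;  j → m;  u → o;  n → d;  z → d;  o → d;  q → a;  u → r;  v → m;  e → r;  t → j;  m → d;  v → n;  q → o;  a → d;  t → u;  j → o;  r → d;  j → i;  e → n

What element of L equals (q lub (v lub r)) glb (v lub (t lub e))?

n

v ∨ r = d
q ∨ d = d
t ∨ e = e
v ∨ e = n
d ∧ n = n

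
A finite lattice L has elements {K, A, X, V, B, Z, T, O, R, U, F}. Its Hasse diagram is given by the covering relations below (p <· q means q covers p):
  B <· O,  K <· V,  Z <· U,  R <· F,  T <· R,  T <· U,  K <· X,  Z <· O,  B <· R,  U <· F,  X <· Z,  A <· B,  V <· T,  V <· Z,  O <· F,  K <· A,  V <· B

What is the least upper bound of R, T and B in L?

Common upper bounds of {R, T, B}: F, R.
The least among these is R.

R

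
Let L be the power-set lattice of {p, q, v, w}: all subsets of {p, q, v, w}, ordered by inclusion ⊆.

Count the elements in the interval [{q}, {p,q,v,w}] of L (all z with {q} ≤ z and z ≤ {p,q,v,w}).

8

The interval [{q}, {p,q,v,w}] = {{p,q,v,w}, {p,q,v}, {p,q,w}, {p,q}, {q,v,w}, {q,v}, {q,w}, {q}}, which has 8 elements.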